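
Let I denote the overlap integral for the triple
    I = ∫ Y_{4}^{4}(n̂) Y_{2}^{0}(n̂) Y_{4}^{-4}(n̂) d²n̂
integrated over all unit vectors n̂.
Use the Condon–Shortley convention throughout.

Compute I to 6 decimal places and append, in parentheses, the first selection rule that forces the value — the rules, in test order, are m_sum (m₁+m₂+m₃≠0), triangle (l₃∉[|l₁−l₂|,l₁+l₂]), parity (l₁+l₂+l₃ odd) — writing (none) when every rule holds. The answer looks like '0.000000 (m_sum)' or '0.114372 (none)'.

Rules hold: Σm=0, L=10 even, 2≤4≤6.
N = 9·5·9 = 405
Δ = 2!·6!·2!/11! = 1/13860
Racah Σ t=0..2: t=0:+1/192 t=1:−1/36 t=2:+1/192 = -5/288
⇒ 3j(4 2 4; 0 0 0)² = 20/693, sgn -1
Racah Σ t=0..0: t=0:+1/2880 = 1/2880
⇒ 3j(4 2 4; 4 0 -4)² = 28/495, sgn +1
4πI² = N·(3j₀)²·(3jₘ)² = 80/121
I = -1·√(0.661157/4π) = -0.22937568
No selection rule forces the value: the integral is nonzero (none).

-0.229376 (none)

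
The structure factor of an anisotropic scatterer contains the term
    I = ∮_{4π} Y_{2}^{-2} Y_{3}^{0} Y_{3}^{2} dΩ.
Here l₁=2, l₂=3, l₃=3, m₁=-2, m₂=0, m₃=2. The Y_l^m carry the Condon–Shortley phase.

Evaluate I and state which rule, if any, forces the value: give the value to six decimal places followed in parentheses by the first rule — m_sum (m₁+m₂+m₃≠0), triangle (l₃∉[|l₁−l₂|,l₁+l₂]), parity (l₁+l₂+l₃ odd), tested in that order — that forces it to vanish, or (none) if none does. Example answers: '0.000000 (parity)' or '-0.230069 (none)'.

-0.188063 (none)

Checks pass: Σm=0; 8 even; l₃=3∈[1,5].
(2·2+1)(2·3+1)(2·3+1) = 245
Δ: 2! 2! 4! / 9! → 1/3780
sum: t=0:+1/24 t=1:−1/4 t=2:+1/24 = -1/6
3j²(2 3 3; 0 0 0) = Δ·Π!·Σ² = 4/105  (sign +1)
sum: t=2:+1/24 = 1/24
3j²(2 3 3; -2 0 2) = Δ·Π!·Σ² = 1/21  (sign -1)
combine: 4πI² = 245·4/105·1/21 = 4/9
take √, sign -1: I = -0.18806319
No selection rule forces the value: the integral is nonzero (none).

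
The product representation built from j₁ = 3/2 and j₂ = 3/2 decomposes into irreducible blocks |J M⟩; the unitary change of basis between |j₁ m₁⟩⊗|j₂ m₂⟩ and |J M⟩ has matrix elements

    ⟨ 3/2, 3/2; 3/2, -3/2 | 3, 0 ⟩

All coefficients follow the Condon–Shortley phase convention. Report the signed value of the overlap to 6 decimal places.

+√(1/20) = +0.223607

√[7·0!3!3!/7! · 3!0!0!3!3!3!] = √(324/5)
  +(−1)^0/∏(0,0,0,0,3,3)! = 1/36  (running 1/36)
⟨..|..⟩ = √(324/5)·(1/36) = +0.223607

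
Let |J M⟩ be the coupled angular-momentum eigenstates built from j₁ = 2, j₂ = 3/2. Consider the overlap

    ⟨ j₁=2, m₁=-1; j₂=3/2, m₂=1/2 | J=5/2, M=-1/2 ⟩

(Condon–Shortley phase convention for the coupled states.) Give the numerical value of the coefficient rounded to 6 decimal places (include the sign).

−√(5/14) ≈ -0.597614

triangle: 1!*3!*2!/7! = 12/5040
(j±m)!: 1!*3!*2!*1!*2!*3! = 144
prefactor² = (2J+1)*Δ*N² = 72/35
  k=0: +1/(0!*1!*3!*2!*0!*0!) = 1/12
  k=1: −1/(1!*0!*2!*1!*1!*1!) = -1/2
Σ = -5/12  ⇒  CG² = 72/35*(-5/12)² = 5/14
CG = −√(5/14) = -0.597614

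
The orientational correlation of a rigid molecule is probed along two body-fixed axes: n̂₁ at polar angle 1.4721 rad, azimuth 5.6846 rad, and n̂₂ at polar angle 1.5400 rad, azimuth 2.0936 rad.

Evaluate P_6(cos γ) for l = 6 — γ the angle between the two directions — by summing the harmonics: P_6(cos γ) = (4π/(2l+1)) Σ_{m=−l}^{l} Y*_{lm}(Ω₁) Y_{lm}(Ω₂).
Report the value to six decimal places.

Expand P_6 via completeness: Σ_{m} conj(Y_{6,m}) at Ω₁ times Y_{6,m} at Ω₂ —
  term(m=-6) = (-0.203970, 0.097311)   from Y*(Ω₁)=(-0.422460, 0.204029), Y(Ω₂)=(0.481706, 0.002298)
  term(m=-5) = (0.005177, -0.006452)   from Y*(Ω₁)=(-0.159147, -0.023836), Y(Ω₂)=(-0.025880, 0.044416)
  term(m=-4) = (-0.024767, 0.107307)   from Y*(Ω₁)=(0.229250, 0.212395), Y(Ω₂)=(0.175224, 0.305739)
  term(m=-3) = (-0.002419, -0.010687)   from Y*(Ω₁)=(0.040822, 0.178392), Y(Ω₂)=(-0.059877, -0.000143)
  term(m=-2) = (0.053197, 0.066874)   from Y*(Ω₁)=(0.097514, -0.248736), Y(Ω₂)=(-0.160362, 0.276738)
  term(m=-1) = (-0.010807, -0.005213)   from Y*(Ω₁)=(0.157249, -0.107254), Y(Ω₂)=(-0.031475, -0.054616)
  term(m=+0) = (0.079414, 0.000000)   from Y*(Ω₁)=(-0.254912, -0.000000), Y(Ω₂)=(-0.311536, 0.000000)
  term(m=+1) = (-0.010807, 0.005213)   from Y*(Ω₁)=(-0.157249, -0.107254), Y(Ω₂)=(0.031475, -0.054616)
  term(m=+2) = (0.053197, -0.066874)   from Y*(Ω₁)=(0.097514, 0.248736), Y(Ω₂)=(-0.160362, -0.276738)
  term(m=+3) = (-0.002419, 0.010687)   from Y*(Ω₁)=(-0.040822, 0.178392), Y(Ω₂)=(0.059877, -0.000143)
  term(m=+4) = (-0.024767, -0.107307)   from Y*(Ω₁)=(0.229250, -0.212395), Y(Ω₂)=(0.175224, -0.305739)
  term(m=+5) = (0.005177, 0.006452)   from Y*(Ω₁)=(0.159147, -0.023836), Y(Ω₂)=(0.025880, 0.044416)
  term(m=+6) = (-0.203970, -0.097311)   from Y*(Ω₁)=(-0.422460, -0.204029), Y(Ω₂)=(0.481706, -0.002298)
Σ over m = (-0.287764, -0.000000); ×(4π/13) → (-0.278165, -0.000000). Real part: -0.278165

-0.278165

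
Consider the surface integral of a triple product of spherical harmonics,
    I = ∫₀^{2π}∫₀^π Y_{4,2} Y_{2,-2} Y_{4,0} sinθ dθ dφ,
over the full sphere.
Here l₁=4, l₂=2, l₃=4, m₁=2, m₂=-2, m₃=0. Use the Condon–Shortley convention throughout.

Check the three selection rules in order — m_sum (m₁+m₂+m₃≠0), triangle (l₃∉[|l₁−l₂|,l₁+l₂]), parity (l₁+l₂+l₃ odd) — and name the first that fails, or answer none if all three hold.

none

m₁+m₂+m₃ = 2 − 2 + 0 = 0  ✓
triangle: |4−2|=2 ≤ l₃=4 ≤ 4+2=6  ✓
parity: l₁+l₂+l₃ = 10 is even  ✓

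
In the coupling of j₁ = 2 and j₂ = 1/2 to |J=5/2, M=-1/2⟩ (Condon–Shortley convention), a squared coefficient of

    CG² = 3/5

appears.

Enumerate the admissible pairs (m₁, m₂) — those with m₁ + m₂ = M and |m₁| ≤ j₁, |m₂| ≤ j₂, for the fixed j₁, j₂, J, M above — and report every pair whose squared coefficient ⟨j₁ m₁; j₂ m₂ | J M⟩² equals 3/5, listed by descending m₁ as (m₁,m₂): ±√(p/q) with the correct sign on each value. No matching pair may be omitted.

(0,-1/2): +√(3/5)

Admissible pairs with m₁+m₂ = M = -1/2: (-1,1/2), (0,-1/2)
  (m₁,m₂)=(0,-1/2): CG² = 3/5, CG = +√(3/5)   ← matches the target
  (m₁,m₂)=(-1,1/2): CG² = 2/5, CG = +√(2/5)
Pairs with CG² = 3/5: (0,-1/2): +√(3/5)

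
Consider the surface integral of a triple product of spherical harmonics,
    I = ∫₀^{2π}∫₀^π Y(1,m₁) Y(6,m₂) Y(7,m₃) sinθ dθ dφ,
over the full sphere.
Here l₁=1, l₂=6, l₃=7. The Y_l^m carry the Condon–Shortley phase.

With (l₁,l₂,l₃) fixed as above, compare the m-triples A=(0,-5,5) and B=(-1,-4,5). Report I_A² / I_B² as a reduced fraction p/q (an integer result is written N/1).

4/11

Shared (l₁,l₂,l₃)=(1,6,7): N and (l;000)² cancel in I_A²/I_B².
A: Δ = 0!·2!·12!/15! = 1/1365; Racah Σ t=0..0: t=0:+1/39916800 = 1/39916800; ⇒ 3j(1 6 7; 0 -5 5)² = 8/455, sgn +1
B: Δ = 0!·2!·12!/15! = 1/1365; Racah Σ t=0..0: t=0:+1/14515200 = 1/14515200; ⇒ 3j(1 6 7; -1 -4 5)² = 22/455, sgn +1
I_A²/I_B² = (8/455)/(22/455) = 4/11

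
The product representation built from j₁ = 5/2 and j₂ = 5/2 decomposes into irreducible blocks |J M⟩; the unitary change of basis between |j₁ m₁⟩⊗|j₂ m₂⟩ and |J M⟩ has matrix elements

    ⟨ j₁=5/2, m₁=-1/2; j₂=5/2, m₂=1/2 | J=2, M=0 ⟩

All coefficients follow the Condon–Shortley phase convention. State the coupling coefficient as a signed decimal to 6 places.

+0.436436  (= +√(4/21))

√[5·3!2!2!/8! · 2!3!3!2!2!2!] = √(12/7)
  +(−1)^1/∏(1,2,2,2,0,0)! = -1/8  (running -1/8)
  +(−1)^2/∏(2,1,1,1,1,1)! = 1/2  (running 3/8)
  +(−1)^3/∏(3,0,0,0,2,2)! = -1/24  (running 1/3)
⟨..|..⟩ = √(12/7)·(1/3) = +0.436436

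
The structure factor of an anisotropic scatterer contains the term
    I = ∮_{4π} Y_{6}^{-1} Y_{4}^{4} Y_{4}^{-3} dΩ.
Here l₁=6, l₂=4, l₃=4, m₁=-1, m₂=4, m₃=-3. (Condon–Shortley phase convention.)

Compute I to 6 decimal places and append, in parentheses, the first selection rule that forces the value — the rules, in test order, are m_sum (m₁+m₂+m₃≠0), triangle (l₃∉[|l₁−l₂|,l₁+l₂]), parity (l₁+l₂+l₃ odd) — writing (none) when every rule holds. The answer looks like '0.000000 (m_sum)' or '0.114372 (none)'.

0.065188 (none)

m-sum 0 ✓  L=14 even ✓  2≤4≤10 ✓
Π(2lᵢ+1) = 13×9×9 = 1053
triangle coeff Δ(6,4,4) = 1/1261260
Σ_t [2,4]: t=2:+1/4608 t=3:−1/1296 t=4:+1/4608 = -7/20736
(3j)²=20/1287 [(6 4 4; 0 0 0)], sign=-1
Σ_t [6,6]: t=6:+1/172800 = 1/172800
(3j)²=7/2145 [(6 4 4; -1 4 -3)], sign=-1
⇒ 4πI² = 84/1573
I = (+1)√(84/1573/(4π)) = 0.06518840
No selection rule forces the value: the integral is nonzero (none).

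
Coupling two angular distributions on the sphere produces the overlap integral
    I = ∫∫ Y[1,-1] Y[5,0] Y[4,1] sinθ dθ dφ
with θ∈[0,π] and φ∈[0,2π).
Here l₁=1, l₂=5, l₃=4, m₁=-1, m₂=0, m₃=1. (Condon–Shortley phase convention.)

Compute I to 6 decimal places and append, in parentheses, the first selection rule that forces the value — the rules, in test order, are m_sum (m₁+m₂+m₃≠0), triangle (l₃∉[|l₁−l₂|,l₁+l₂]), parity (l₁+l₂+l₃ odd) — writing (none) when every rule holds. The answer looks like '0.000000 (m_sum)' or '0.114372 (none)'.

m-sum 0 ✓  L=10 even ✓  4≤4≤6 ✓
Π(2lᵢ+1) = 3×11×9 = 297
triangle coeff Δ(1,5,4) = 1/495
Σ_t [1,1]: t=1:−1/576 = -1/576
(3j)²=5/99 [(1 5 4; 0 0 0)], sign=-1
Σ_t [2,2]: t=2:+1/1440 = 1/1440
(3j)²=2/99 [(1 5 4; -1 0 1)], sign=-1
⇒ 4πI² = 10/33
I = (+1)√(10/33/(4π)) = 0.15528807
No selection rule forces the value: the integral is nonzero (none).

0.155288 (none)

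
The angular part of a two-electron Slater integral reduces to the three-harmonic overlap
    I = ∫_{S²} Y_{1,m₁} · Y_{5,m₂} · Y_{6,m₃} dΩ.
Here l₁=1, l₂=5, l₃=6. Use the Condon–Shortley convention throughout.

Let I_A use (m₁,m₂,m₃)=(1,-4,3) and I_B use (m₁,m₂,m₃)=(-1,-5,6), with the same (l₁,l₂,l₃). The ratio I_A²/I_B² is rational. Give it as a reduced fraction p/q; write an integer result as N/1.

1/22

Shared (l₁,l₂,l₃)=(1,5,6): N and (l;000)² cancel in I_A²/I_B².
A: Δ = 0!·2!·10!/13! = 1/858; Racah Σ t=0..0: t=0:+1/725760 = 1/725760; ⇒ 3j(1 5 6; 1 -4 3)² = 1/286, sgn -1
B: Δ = 0!·2!·10!/13! = 1/858; Racah Σ t=0..0: t=0:+1/7257600 = 1/7257600; ⇒ 3j(1 5 6; -1 -5 6)² = 1/13, sgn +1
I_A²/I_B² = (1/286)/(1/13) = 1/22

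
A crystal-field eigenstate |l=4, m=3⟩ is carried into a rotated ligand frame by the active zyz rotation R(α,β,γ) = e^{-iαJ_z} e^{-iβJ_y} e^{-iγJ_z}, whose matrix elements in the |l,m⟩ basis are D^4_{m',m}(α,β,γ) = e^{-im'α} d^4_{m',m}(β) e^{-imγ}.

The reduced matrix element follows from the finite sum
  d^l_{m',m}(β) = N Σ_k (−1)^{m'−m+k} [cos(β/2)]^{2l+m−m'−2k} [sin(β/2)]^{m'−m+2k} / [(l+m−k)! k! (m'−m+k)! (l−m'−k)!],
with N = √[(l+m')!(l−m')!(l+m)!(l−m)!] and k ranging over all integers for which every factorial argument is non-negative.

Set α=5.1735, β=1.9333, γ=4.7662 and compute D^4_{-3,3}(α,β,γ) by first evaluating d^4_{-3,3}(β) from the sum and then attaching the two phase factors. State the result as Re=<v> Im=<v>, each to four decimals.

Re=0.1680 Im=0.4618

Split into d^4_{-3,3}(β=1.9333) × two z-phases.
With c≡cos(β/2)=0.568060 and s≡sin(β/2)=0.822987, N=[1·5040·5040·1]^{1/2}=5040.000000
The bounds max(0,m−m')=6 and min(l+m,l−m')=7 give 2 terms
  k=6: (−1)^0·5040.0000/(720)·0.5681^2·0.8230^6 = +0.701851
  k=7: (−1)^1·5040.0000/(5040)·0.5681^0·0.8230^8 = -0.210448
d^4_{-3,3}(1.9333) = +0.701851 -0.210448 = +0.491403
Attach z-rotation phases: D = e^{-i(-3)(5.1735)}·(+0.491403)·e^{-i(3)(4.7662)} = +0.167991+0.461796i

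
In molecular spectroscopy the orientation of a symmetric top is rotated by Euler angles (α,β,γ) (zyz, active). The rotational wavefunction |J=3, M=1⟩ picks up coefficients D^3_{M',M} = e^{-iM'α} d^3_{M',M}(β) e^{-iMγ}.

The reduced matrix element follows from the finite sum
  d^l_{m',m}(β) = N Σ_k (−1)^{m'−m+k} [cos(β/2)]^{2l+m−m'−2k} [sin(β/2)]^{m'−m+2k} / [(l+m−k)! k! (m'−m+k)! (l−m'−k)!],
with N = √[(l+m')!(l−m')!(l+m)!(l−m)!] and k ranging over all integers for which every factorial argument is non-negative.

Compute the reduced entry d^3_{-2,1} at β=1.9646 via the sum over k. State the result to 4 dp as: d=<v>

d=-0.0763

d^3_{-2,1}(β=1.9646) via the finite sum:
With c≡cos(β/2)=0.555111 and s≡sin(β/2)=0.831776, N=[1·120·24·2]^{1/2}=75.894664
Admissible k: 3..4 (factorial args all ≥0)
  k=3: (−1)^0·75.8947/(12)·0.5551^3·0.8318^3 = +0.622571
  k=4: (−1)^1·75.8947/(24)·0.5551^1·0.8318^5 = -0.698896
d^3_{-2,1}(1.9646) = +0.622571 -0.698896 = -0.076325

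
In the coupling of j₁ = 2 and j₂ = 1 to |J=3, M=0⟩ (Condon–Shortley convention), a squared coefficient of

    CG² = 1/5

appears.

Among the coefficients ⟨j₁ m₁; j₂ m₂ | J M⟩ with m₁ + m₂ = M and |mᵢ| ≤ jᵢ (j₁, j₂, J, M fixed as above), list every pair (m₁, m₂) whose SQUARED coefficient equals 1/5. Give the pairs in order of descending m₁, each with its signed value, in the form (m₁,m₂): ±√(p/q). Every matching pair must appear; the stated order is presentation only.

Admissible pairs with m₁+m₂ = M = 0: (-1,1), (0,0), (1,-1)
  (m₁,m₂)=(1,-1): CG² = 1/5, CG = +√(1/5)   ← matches the target
  (m₁,m₂)=(0,0): CG² = 3/5, CG = +√(3/5)
  (m₁,m₂)=(-1,1): CG² = 1/5, CG = +√(1/5)   ← matches the target
Pairs with CG² = 1/5: (1,-1): +√(1/5); (-1,1): +√(1/5)

(1,-1): +√(1/5); (-1,1): +√(1/5)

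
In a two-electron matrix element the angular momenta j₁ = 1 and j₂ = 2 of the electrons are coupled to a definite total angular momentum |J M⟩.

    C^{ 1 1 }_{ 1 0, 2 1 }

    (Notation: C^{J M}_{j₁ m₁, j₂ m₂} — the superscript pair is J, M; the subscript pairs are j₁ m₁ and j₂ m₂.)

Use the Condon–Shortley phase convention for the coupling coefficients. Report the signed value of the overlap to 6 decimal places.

-0.547723  (= −√(3/10))

√[3·2!0!2!/5! · 1!1!3!1!2!0!] = √(6/5)
  +(−1)^1/∏(1,1,0,2,0,0)! = -1/2  (running -1/2)
⟨..|..⟩ = √(6/5)·(-1/2) = -0.547723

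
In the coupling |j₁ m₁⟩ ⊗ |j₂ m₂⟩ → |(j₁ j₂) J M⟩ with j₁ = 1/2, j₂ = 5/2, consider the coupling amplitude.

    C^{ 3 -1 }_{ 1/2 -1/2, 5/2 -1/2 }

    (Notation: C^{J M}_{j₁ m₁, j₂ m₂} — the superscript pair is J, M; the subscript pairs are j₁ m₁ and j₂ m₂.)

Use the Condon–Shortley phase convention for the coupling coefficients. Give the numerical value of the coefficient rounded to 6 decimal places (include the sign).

√[7·0!1!5!/7! · 0!1!2!3!2!4!] = √(96)
  +(−1)^0/∏(0,0,1,2,0,3)! = 1/12  (running 1/12)
⟨..|..⟩ = √(96)·(1/12) = +0.816497

+√(2/3) ≈ +0.816497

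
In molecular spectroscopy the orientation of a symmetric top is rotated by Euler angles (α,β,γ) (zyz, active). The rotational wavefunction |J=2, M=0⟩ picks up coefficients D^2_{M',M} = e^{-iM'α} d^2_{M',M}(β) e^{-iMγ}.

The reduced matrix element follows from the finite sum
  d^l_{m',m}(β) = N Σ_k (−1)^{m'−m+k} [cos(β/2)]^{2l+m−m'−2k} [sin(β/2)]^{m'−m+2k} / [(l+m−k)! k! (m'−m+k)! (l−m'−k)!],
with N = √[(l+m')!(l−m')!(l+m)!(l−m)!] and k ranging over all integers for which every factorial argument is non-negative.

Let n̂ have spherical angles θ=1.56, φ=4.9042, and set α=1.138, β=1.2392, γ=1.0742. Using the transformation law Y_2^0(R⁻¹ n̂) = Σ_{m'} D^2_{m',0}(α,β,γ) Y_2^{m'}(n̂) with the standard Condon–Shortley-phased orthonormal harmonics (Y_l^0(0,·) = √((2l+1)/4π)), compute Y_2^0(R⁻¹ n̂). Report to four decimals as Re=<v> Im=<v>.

Need the full column D^2_{m',0} for m'=−2..2 at α=1.1380, β=1.2392, γ=1.0742.
cos(β/2)=0.814111, sin(β/2)=0.580710
d^2_{-2,0}: single k=2 term ⇒ +0.547470;  D = -0.354864+0.416887i
d^2_{-1,0}: k∈[1..2] ⇒ +0.767512 -0.390514 = +0.376998;  D = +0.158117+0.342238i
d^2_{0,0}: k∈[0..2] ⇒ +0.439273 -0.894015 +0.113720 = -0.341023;  D = -0.341023+0.000000i
d^2_{1,0}: k∈[0..1] ⇒ -0.767512 +0.390514 = -0.376998;  D = -0.158117+0.342238i
d^2_{2,0}: single k=0 term ⇒ +0.547470;  D = -0.354864-0.416887i
Y_2^{m'}(θ=1.56,φ=4.9042) and Σ D·Y over m':
  (-0.3549+0.4169i)·(-0.3582+0.1446i)  (+0.1581+0.3422i)·(+0.0016+0.0082i)  (-0.3410+0.0000i)·(-0.3153+0.0000i)  (-0.1581+0.3422i)·(-0.0016+0.0082i)  (-0.3549-0.4169i)·(-0.3582-0.1446i)
Y_2^0(R⁻¹ n̂) = +0.236081+0.000000i

Re=0.2361 Im=0.0000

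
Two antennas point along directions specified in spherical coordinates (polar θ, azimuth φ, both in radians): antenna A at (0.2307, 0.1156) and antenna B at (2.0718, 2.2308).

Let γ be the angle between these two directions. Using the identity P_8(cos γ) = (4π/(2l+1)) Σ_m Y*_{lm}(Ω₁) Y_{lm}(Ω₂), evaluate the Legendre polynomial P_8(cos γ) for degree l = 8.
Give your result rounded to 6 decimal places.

0.136125

Term-by-term m-sum for l=8 (normalisation 4π/17 = 0.739198):
  term(m=-8) = (-0.000000, 0.000001)   from Y*(Ω₁)=(0.000002, 0.000003), Y(Ω₂)=(0.097064, 0.152223)
  term(m=-7) = (0.000016, 0.000020)   from Y*(Ω₁)=(0.000045, 0.000047), Y(Ω₂)=(0.393767, 0.036473)
  term(m=-6) = (0.000297, -0.000037)   from Y*(Ω₁)=(0.000547, 0.000455), Y(Ω₂)=(0.288156, -0.307850)
  term(m=-5) = (0.000211, -0.000473)   from Y*(Ω₁)=(0.004648, 0.003032), Y(Ω₂)=(-0.014726, -0.092174)
  term(m=-4) = (0.005644, 0.008131)   from Y*(Ω₁)=(0.028753, 0.014332), Y(Ω₂)=(0.270131, 0.148127)
  term(m=-3) = (0.035471, -0.002217)   from Y*(Ω₁)=(0.127997, 0.046259), Y(Ω₂)=(0.239575, -0.103903)
  term(m=-2) = (-0.034648, 0.066231)   from Y*(Ω₁)=(0.386742, 0.091043), Y(Ω₂)=(-0.046688, 0.182244)
  term(m=-1) = (0.106106, 0.175257)   from Y*(Ω₁)=(0.672043, 0.078036), Y(Ω₂)=(0.185664, 0.239224)
  term(m=+0) = (-0.042045, 0.000000)   from Y*(Ω₁)=(0.287166, -0.000000), Y(Ω₂)=(-0.146412, 0.000000)
  term(m=+1) = (0.106106, -0.175257)   from Y*(Ω₁)=(-0.672043, 0.078036), Y(Ω₂)=(-0.185664, 0.239224)
  term(m=+2) = (-0.034648, -0.066231)   from Y*(Ω₁)=(0.386742, -0.091043), Y(Ω₂)=(-0.046688, -0.182244)
  term(m=+3) = (0.035471, 0.002217)   from Y*(Ω₁)=(-0.127997, 0.046259), Y(Ω₂)=(-0.239575, -0.103903)
  term(m=+4) = (0.005644, -0.008131)   from Y*(Ω₁)=(0.028753, -0.014332), Y(Ω₂)=(0.270131, -0.148127)
  term(m=+5) = (0.000211, 0.000473)   from Y*(Ω₁)=(-0.004648, 0.003032), Y(Ω₂)=(0.014726, -0.092174)
  term(m=+6) = (0.000297, 0.000037)   from Y*(Ω₁)=(0.000547, -0.000455), Y(Ω₂)=(0.288156, 0.307850)
  term(m=+7) = (0.000016, -0.000020)   from Y*(Ω₁)=(-0.000045, 0.000047), Y(Ω₂)=(-0.393767, 0.036473)
  term(m=+8) = (-0.000000, -0.000001)   from Y*(Ω₁)=(0.000002, -0.000003), Y(Ω₂)=(0.097064, -0.152223)
Σ over m = (0.184152, -0.000000); ×(4π/17) → (0.136125, -0.000000). Real part: 0.136125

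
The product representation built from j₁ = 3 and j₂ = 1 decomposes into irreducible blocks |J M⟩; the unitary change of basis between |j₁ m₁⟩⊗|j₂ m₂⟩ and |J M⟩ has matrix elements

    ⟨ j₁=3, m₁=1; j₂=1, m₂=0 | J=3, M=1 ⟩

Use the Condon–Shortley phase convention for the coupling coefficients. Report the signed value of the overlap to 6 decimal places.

√[7·1!5!1!/8! · 4!2!1!1!4!2!] = √(48)
  +(−1)^0/∏(0,1,2,1,3,0)! = 1/12  (running 1/12)
  +(−1)^1/∏(1,0,1,0,4,1)! = -1/24  (running 1/24)
⟨..|..⟩ = √(48)·(1/24) = +0.288675

+0.288675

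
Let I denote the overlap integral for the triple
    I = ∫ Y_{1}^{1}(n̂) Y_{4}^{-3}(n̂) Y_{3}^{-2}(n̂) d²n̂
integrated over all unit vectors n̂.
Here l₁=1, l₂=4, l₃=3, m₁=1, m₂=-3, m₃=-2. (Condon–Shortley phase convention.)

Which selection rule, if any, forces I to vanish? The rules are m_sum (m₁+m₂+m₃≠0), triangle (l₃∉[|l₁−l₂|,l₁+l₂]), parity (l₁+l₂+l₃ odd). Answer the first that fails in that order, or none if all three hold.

m_sum

Σmᵢ = -4  ✗
l₃∈[|l₁−l₂|,l₁+l₂]=[3,5], have l₃=3
Σlᵢ = 8 ⇒ even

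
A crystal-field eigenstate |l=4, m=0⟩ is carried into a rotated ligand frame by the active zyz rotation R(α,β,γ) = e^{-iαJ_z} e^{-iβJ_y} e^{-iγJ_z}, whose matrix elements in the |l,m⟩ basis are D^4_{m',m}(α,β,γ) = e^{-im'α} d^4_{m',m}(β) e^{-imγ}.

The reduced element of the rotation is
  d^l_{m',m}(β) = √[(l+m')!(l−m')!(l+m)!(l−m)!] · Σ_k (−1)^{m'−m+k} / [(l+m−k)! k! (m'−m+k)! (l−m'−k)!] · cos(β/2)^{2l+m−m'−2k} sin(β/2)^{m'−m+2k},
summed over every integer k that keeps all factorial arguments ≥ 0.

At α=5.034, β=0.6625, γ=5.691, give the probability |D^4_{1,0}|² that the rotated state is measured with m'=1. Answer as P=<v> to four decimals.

D^4_{1,0}(5.0340,0.6625,5.6910) = e^{-i·1·5.0340}·d^4_{1,0}(0.6625)·e^{-i·0·5.6910}. Compute d first:
c=cos(0.662500/2)=0.945637, s=sin(0.662500/2)=0.325225; N=√[120·6·24·24]=643.987578
k∈{0,1,2,3} keeps every argument non-negative
  k=0: (−1)^1·643.9876/(144)·0.9456^7·0.3252^1 = -0.983488
  k=1: (−1)^2·643.9876/(24)·0.9456^5·0.3252^3 = +0.697976
  k=2: (−1)^3·643.9876/(24)·0.9456^3·0.3252^5 = -0.082558
  k=3: (−1)^4·643.9876/(144)·0.9456^1·0.3252^7 = +0.001628
d^4_{1,0}(0.6625) = -0.983488 +0.697976 -0.082558 +0.001628 = -0.366443
|D^4_{1,0}|² = |d^4_{1,0}(β)|² = (-0.366443)² = 0.134280 (the z-rotation phases have unit modulus)

P=0.1343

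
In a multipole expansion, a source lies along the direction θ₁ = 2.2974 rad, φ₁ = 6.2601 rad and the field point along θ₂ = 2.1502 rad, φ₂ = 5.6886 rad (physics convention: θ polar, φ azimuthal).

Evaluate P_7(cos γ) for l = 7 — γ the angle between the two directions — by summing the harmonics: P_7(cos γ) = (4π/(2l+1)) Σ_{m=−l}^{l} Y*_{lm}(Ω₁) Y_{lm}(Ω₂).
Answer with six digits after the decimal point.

-0.394633

Addition theorem: P_7(cos γ) = (4π/15) Σ_m Y*_{lm}(Ω₁) Y_{lm}(Ω₂), m = −7…7:
  [-7]  conj(Y_{7,-7})(Ω₁) = (0.064317, -0.010485) ; Y_{7,-7}(Ω₂) = (-0.075122, -0.122446) ; Δ = (-0.006115, -0.007088)
  [-6]  conj(Y_{7,-6})(Ω₁) = (-0.214643, 0.029922) ; Y_{7,-6}(Ω₂) = (0.320276, 0.145307) ; Δ = (-0.073093, -0.021606)
  [-5]  conj(Y_{7,-5})(Ω₁) = (0.402803, -0.046702) ; Y_{7,-5}(Ω₂) = (-0.429964, 0.073216) ; Δ = (-0.169771, 0.049572)
  [-4]  conj(Y_{7,-4})(Ω₁) = (-0.414745, 0.038407) ; Y_{7,-4}(Ω₂) = (0.127719, -0.122184) ; Δ = (-0.048278, 0.055581)
  [-3]  conj(Y_{7,-3})(Ω₁) = (0.079511, -0.005515) ; Y_{7,-3}(Ω₂) = (0.053902, -0.249273) ; Δ = (0.002911, -0.020117)
  [-2]  conj(Y_{7,-2})(Ω₁) = (0.330268, -0.015260) ; Y_{7,-2}(Ω₂) = (0.114486, 0.285290) ; Δ = (0.042165, 0.092475)
  [-1]  conj(Y_{7,-1})(Ω₁) = (-0.236588, 0.005463) ; Y_{7,-1}(Ω₂) = (0.112594, 0.076138) ; Δ = (-0.027054, -0.017398)
  [+0]  conj(Y_{7,0})(Ω₁) = (-0.268447, -0.000000) ; Y_{7,0}(Ω₂) = (-0.325634, 0.000000) ; Δ = (0.087415, 0.000000)
  [+1]  conj(Y_{7,1})(Ω₁) = (0.236588, 0.005463) ; Y_{7,1}(Ω₂) = (-0.112594, 0.076138) ; Δ = (-0.027054, 0.017398)
  [+2]  conj(Y_{7,2})(Ω₁) = (0.330268, 0.015260) ; Y_{7,2}(Ω₂) = (0.114486, -0.285290) ; Δ = (0.042165, -0.092475)
  [+3]  conj(Y_{7,3})(Ω₁) = (-0.079511, -0.005515) ; Y_{7,3}(Ω₂) = (-0.053902, -0.249273) ; Δ = (0.002911, 0.020117)
  [+4]  conj(Y_{7,4})(Ω₁) = (-0.414745, -0.038407) ; Y_{7,4}(Ω₂) = (0.127719, 0.122184) ; Δ = (-0.048278, -0.055581)
  [+5]  conj(Y_{7,5})(Ω₁) = (-0.402803, -0.046702) ; Y_{7,5}(Ω₂) = (0.429964, 0.073216) ; Δ = (-0.169771, -0.049572)
  [+6]  conj(Y_{7,6})(Ω₁) = (-0.214643, -0.029922) ; Y_{7,6}(Ω₂) = (0.320276, -0.145307) ; Δ = (-0.073093, 0.021606)
  [+7]  conj(Y_{7,7})(Ω₁) = (-0.064317, -0.010485) ; Y_{7,7}(Ω₂) = (0.075122, -0.122446) ; Δ = (-0.006115, 0.007088)
Total Σ_m = (-0.471058, 0.000000). Multiply by 0.837758: (-0.394633, 0.000000). P_7(cos γ) = -0.394633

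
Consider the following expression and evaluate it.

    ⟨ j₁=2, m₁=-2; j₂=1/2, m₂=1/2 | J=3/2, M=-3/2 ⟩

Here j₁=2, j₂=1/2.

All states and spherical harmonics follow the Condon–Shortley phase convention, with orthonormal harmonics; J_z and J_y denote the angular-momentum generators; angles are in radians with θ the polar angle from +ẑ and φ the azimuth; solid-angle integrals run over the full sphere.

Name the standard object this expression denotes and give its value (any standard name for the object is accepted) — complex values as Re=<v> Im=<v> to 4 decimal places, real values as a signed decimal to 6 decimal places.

This is a Clebsch–Gordan (vector-coupling) coefficient.
√[4·1!3!0!/5! · 0!4!1!0!0!3!] = √(144/5)
  +(−1)^1/∏(1,0,3,0,0,0)! = -1/6  (running -1/6)
⟨..|..⟩ = √(144/5)·(-1/6) = -0.894427

Clebsch–Gordan coefficient, −√(4/5) ≈ -0.894427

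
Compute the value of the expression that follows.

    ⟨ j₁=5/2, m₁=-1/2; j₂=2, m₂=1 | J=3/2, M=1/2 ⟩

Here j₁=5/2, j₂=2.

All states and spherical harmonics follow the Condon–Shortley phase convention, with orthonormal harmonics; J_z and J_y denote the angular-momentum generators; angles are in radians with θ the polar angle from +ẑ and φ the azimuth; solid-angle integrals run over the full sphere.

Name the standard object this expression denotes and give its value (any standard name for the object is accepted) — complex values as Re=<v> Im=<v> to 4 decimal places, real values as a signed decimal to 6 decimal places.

Clebsch–Gordan coefficient, +√(5/21) ≈ +0.487950

This is a Clebsch–Gordan (vector-coupling) coefficient.
√[4·3!2!1!/7! · 2!3!3!1!2!1!] = √(48/35)
  +(−1)^2/∏(2,1,1,1,1,0)! = 1/2  (running 1/2)
  +(−1)^3/∏(3,0,0,0,2,1)! = -1/12  (running 5/12)
⟨..|..⟩ = √(48/35)·(5/12) = +0.487950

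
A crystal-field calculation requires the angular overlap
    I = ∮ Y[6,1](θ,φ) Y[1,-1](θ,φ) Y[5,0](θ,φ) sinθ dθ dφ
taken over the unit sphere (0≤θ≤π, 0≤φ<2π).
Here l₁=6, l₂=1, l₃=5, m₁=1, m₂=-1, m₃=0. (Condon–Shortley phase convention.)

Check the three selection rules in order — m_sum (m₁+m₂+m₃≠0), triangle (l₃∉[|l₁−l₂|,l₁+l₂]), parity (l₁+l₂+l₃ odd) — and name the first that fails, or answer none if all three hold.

azimuthal sum: 1 − 1 + 0 = 0  ✓
5 ≤ 5 ≤ 7 (triangle on l)  ✓
L = 6 + 1 + 5 = 12 (even)  ✓

none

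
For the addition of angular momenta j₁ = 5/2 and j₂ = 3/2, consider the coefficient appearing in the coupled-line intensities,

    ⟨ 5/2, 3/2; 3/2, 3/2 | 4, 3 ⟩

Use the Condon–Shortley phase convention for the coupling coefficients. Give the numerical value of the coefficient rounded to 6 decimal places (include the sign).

√[9·0!5!3!/9! · 4!1!3!0!7!1!] = √(12960)
  +(−1)^0/∏(0,0,1,3,4,0)! = 1/144  (running 1/144)
⟨..|..⟩ = √(12960)·(1/144) = +0.790569

+√(5/8) ≈ +0.790569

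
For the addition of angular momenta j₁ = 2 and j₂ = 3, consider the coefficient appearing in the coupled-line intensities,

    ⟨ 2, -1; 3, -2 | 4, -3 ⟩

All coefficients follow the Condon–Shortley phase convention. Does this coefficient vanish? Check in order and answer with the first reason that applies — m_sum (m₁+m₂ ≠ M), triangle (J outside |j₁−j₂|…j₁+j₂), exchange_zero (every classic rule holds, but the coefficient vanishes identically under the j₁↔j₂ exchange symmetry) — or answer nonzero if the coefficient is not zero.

m-sum: m₁+m₂ = -1+(-2) = -3, M = -3  ✓
triangle: |j₁−j₂| = 1 ≤ J = 4 ≤ j₁+j₂ = 5  ✓
exchange: j₁≠j₂ or m₁≠m₂ — the exchange symmetry imposes no constraint here
value check: CG = +√(1/20) = +0.223607 ≠ 0

nonzero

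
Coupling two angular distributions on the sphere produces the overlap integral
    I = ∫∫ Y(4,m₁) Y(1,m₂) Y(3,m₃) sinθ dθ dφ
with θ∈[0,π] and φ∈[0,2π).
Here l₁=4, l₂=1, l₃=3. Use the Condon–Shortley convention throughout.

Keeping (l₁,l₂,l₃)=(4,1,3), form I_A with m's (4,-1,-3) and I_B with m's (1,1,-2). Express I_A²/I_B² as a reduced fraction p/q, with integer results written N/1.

28/3

Shared (l₁,l₂,l₃)=(4,1,3): N and (l;000)² cancel in I_A²/I_B².
A: Δ = 2!·6!·0!/9! = 1/252; Racah Σ t=0..0: t=0:+1/1440 = 1/1440; ⇒ 3j(4 1 3; 4 -1 -3)² = 1/9, sgn +1
B: Δ = 2!·6!·0!/9! = 1/252; Racah Σ t=2..2: t=2:+1/240 = 1/240; ⇒ 3j(4 1 3; 1 1 -2)² = 1/84, sgn -1
I_A²/I_B² = (1/9)/(1/84) = 28/3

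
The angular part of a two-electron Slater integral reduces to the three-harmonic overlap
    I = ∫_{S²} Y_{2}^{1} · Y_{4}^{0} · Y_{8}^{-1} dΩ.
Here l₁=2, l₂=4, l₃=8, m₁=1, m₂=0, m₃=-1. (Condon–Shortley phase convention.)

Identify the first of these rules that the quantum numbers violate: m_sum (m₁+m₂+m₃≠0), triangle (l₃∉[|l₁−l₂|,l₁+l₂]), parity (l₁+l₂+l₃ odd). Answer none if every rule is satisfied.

m₁+m₂+m₃ = 1 + 0 − 1 = 0  ✓
triangle: need |l₁−l₂| ≤ l₃ ≤ l₁+l₂ = [2,6]; l₃=8 is outside  ✗
parity: l₁+l₂+l₃ = 14 is even

triangle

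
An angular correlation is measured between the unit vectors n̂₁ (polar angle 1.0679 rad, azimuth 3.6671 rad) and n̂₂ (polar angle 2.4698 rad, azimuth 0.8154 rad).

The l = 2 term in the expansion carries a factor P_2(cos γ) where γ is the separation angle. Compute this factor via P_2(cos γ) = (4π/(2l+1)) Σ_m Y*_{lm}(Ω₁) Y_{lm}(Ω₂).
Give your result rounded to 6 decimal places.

0.714502

Term-by-term m-sum for l=2 (normalisation 4π/5 = 2.513274):
  m=-2: Y*=(0.147292, 0.257381)  Y=(-0.008973, -0.149362)  product (0.037121, -0.024309)
  m=-1: Y*=(-0.282222, -0.163660)  Y=(-0.258014, 0.273980)  product (0.117657, -0.035097)
  m=+0: Y*=(-0.095604, -0.000000)  Y=(0.264264, 0.000000)  product (-0.025265, -0.000000)
  m=+1: Y*=(0.282222, -0.163660)  Y=(0.258014, 0.273980)  product (0.117657, 0.035097)
  m=+2: Y*=(0.147292, -0.257381)  Y=(-0.008973, 0.149362)  product (0.037121, 0.024309)
Total Σ_m = (0.284291, 0.000000). Multiply by 2.513274: (0.714502, 0.000000). P_2(cos γ) = 0.714502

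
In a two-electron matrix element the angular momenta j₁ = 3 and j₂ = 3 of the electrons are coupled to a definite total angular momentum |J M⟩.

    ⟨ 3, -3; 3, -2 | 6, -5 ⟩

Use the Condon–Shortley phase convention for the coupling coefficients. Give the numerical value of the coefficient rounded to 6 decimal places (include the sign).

j₁+j₂−J=0  J+j₁−j₂=6  J−j₁+j₂=6  j₁+j₂+J+1=13
(j₁±m₁, j₂±m₂, J±M) = (0,6,1,5,1,11)
P² = 3732480000
sum k=0..0:
  [0] +1/86400 = 1/86400
S = 1/86400
C² = P²·S² = 1/2 ; C = +0.707107

+0.707107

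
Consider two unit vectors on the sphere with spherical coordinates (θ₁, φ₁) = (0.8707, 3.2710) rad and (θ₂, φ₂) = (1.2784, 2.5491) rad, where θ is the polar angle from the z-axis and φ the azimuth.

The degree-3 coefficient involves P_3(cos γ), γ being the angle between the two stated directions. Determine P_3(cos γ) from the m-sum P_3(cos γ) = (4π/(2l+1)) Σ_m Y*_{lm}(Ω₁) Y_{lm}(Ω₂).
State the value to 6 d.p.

Addition theorem: P_3(cos γ) = (4π/7) Σ_m Y*_{lm}(Ω₁) Y_{lm}(Ω₂), m = −3…3:
  term(m=-3) = -0.038314+0.056621i   from Y*(Ω₁)=-0.172741-0.070647i, Y(Ω₂)=+0.075174-0.358524i
  term(m=-2) = +0.013175+0.103188i   from Y*(Ω₁)=+0.372297+0.098567i, Y(Ω₂)=+0.101645+0.250254i
  term(m=-1) = -0.036094-0.031779i   from Y*(Ω₁)=-0.263614-0.034305i, Y(Ω₂)=+0.150067+0.101021i
  term(m=+0) = +0.061794+0.000000i   from Y*(Ω₁)=-0.222268-0.000000i, Y(Ω₂)=-0.278015+0.000000i
  term(m=+1) = -0.036094+0.031779i   from Y*(Ω₁)=+0.263614-0.034305i, Y(Ω₂)=-0.150067+0.101021i
  term(m=+2) = +0.013175-0.103188i   from Y*(Ω₁)=+0.372297-0.098567i, Y(Ω₂)=+0.101645-0.250254i
  term(m=+3) = -0.038314-0.056621i   from Y*(Ω₁)=+0.172741-0.070647i, Y(Ω₂)=-0.075174-0.358524i
Total Σ_m = -0.060673+0.000000i. Multiply by 1.795196: -0.108919+0.000000i. P_3(cos γ) = -0.108919

-0.108919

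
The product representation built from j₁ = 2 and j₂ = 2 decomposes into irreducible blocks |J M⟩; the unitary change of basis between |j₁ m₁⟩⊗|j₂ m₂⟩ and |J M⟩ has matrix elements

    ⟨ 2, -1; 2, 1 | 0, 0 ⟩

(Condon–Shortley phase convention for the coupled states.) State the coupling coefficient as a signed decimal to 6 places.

√[1·4!0!0!/5! · 1!3!3!1!0!0!] = √(36/5)
  +(−1)^3/∏(3,1,0,0,0,0)! = -1/6  (running -1/6)
⟨..|..⟩ = √(36/5)·(-1/6) = -0.447214

-0.447214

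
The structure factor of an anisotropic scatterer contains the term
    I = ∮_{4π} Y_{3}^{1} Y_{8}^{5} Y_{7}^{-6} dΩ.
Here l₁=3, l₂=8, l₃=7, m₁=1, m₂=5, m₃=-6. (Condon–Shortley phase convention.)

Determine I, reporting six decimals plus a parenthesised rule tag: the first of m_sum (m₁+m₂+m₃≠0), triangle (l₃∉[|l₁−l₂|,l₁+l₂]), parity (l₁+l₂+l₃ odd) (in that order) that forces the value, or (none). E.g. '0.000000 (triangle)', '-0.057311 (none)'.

Checks pass: Σm=0; 18 even; l₃=7∈[5,11].
(2·3+1)(2·8+1)(2·7+1) = 1785
Δ: 4! 2! 12! / 19! → 1/5290740
sum: t=1:−1/7257600 t=2:+1/2073600 t=3:−1/7257600 = 1/4838400
3j²(3 8 7; 0 0 0) = Δ·Π!·Σ² = 252/20995  (sign -1)
sum: t=1:−1/2874009600 t=2:+1/319334400 = 1/359251200
3j²(3 8 7; 1 5 -6) = Δ·Π!·Σ² = 1664/101745  (sign -1)
combine: 4πI² = 1785·252/20995·1664/101745 = 10752/30685
take √, sign +1: I = 0.16698468
No selection rule forces the value: the integral is nonzero (none).

0.166985 (none)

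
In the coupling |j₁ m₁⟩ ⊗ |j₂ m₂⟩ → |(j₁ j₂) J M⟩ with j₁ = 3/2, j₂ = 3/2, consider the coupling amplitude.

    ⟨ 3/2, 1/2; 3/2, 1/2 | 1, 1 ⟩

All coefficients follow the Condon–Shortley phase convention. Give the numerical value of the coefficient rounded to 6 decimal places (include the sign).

−√(2/5) ≈ -0.632456

√[3·2!1!1!/5! · 2!1!2!1!2!0!] = √(2/5)
  +(−1)^1/∏(1,1,0,1,1,0)! = -1  (running -1)
⟨..|..⟩ = √(2/5)·(-1) = -0.632456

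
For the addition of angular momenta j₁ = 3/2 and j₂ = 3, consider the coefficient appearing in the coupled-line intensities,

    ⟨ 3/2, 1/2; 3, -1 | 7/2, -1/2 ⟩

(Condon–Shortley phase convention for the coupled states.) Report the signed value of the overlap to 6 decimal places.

+0.534522

triangle: 1!×2!×5!/9! = 240/362880
(j±m)!: 2!×1!×2!×4!×3!×4! = 13824
prefactor² = (2J+1)×Δ×N² = 512/7
  k=0: +1/(0!×1!×1!×2!×1!×3!) = 1/12
  k=1: −1/(1!×0!×0!×1!×2!×4!) = -1/48
Σ = 1/16  ⇒  CG² = 512/7×(1/16)² = 2/7
CG = +√(2/7) = +0.534522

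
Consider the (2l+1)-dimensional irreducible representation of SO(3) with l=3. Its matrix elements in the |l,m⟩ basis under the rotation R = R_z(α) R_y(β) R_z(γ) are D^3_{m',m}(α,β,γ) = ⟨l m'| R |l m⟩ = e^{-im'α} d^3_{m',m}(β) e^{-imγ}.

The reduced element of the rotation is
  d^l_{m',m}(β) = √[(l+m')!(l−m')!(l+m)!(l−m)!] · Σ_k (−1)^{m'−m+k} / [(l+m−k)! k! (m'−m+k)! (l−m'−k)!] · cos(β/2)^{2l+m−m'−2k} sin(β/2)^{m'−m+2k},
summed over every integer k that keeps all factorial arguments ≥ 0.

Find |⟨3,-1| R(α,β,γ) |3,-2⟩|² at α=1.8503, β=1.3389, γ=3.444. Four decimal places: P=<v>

D^3_{-1,-2}(1.8503,1.3389,3.4440) = e^{-i·-1·1.8503}·d^3_{-1,-2}(1.3389)·e^{-i·-2·3.4440}. Compute d first:
Half-angle: c=0.784163, s=0.620555. N=√(2·24·1·120)=75.894664
k: max(0,(-2)−(-1))=0 … min(3+(-2),3−(-1))=1
  k=0: (−1)^1·75.8947/(24)·0.7842^5·0.6206^1 = -0.581851
  k=1: (−1)^2·75.8947/(12)·0.7842^3·0.6206^3 = +0.728768
d^3_{-1,-2}(1.3389) = -0.581851 +0.728768 = +0.146917
|D^3_{-1,-2}|² = |d^3_{-1,-2}(β)|² = (+0.146917)² = 0.021585 (the z-rotation phases have unit modulus)

P=0.0216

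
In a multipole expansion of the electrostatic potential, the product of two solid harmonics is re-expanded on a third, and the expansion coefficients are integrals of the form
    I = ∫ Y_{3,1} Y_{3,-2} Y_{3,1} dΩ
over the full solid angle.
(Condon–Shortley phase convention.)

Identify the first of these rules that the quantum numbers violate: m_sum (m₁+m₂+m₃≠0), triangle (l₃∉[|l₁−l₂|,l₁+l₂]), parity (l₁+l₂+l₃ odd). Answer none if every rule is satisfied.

Σmᵢ = 0  ✓
l₃∈[|l₁−l₂|,l₁+l₂]=[0,6], have l₃=3  ✓
Σlᵢ = 9 ⇒ odd  ✗

parity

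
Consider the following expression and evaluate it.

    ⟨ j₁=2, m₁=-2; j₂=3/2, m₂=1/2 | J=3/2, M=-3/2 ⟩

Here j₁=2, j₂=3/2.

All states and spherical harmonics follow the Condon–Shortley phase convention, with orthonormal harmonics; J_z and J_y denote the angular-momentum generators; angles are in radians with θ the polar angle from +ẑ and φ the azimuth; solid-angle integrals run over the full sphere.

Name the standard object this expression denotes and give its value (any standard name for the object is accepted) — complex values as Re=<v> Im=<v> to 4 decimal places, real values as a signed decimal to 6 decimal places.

This is a Clebsch–Gordan (vector-coupling) coefficient.
triangle: 2!·2!·1!/6! = 4/720
(j±m)!: 0!·4!·2!·1!·0!·3! = 288
prefactor² = (2J+1)·Δ·N² = 32/5
  k=2: +1/(2!·0!·2!·0!·0!·1!) = 1/4
Σ = 1/4  ⇒  CG² = 32/5·(1/4)² = 2/5
CG = +√(2/5) = +0.632456

Clebsch–Gordan coefficient, +√(2/5) ≈ +0.632456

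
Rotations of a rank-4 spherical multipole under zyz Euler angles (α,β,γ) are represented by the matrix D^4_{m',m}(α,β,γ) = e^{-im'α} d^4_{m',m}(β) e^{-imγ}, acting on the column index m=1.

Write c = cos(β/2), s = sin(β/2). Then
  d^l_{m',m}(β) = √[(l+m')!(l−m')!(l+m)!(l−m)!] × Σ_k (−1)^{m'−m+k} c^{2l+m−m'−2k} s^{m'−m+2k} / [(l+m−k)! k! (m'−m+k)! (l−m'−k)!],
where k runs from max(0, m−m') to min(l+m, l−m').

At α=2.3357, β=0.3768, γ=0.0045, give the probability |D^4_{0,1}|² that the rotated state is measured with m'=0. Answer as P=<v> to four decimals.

P=0.3408

Split into d^4_{0,1}(β=0.3768) × two z-phases.
c=cos(0.376800/2)=0.982305, s=sin(0.376800/2)=0.187287; N=√[24·24·120·6]=643.987578
k: max(0,(1)−(0))=1 … min(4+(1),4−(0))=4
  k=1: (−1)^0·643.9876/(144)·0.9823^7·0.1873^1 = +0.739177
  k=2: (−1)^1·643.9876/(24)·0.9823^5·0.1873^3 = -0.161222
  k=3: (−1)^2·643.9876/(24)·0.9823^3·0.1873^5 = +0.005861
  k=4: (−1)^3·643.9876/(144)·0.9823^1·0.1873^7 = -0.000036
d^4_{0,1}(0.3768) = +0.739177 -0.161222 +0.005861 -0.000036 = +0.583780
|D^4_{0,1}|² = |d^4_{0,1}(β)|² = (+0.583780)² = 0.340800 (the z-rotation phases have unit modulus)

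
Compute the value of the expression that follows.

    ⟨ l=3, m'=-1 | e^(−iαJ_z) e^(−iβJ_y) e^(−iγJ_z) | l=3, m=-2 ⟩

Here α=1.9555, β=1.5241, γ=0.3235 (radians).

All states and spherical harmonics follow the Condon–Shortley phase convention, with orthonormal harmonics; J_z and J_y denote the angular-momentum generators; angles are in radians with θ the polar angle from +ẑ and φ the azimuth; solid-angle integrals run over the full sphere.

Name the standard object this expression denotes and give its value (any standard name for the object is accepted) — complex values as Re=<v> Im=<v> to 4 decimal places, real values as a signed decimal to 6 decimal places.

Wigner D-matrix element, Re=-0.3050 Im=0.1825

This is a Wigner D-matrix element — the rotation-matrix element ⟨l m'| R(α,β,γ) |l m⟩ in the angular-momentum basis.
Split into d^3_{-1,-2}(β=1.5241) × two z-phases.
Half-angle: c=0.723422, s=0.690406. N=√(2·24·1·120)=75.894664
k∈{0,1} keeps every argument non-negative
  k=0: (−1)^1·75.8947/(24)·0.7234^5·0.6904^1 = -0.432577
  k=1: (−1)^2·75.8947/(12)·0.7234^3·0.6904^3 = +0.787987
d^3_{-1,-2}(1.5241) = -0.432577 +0.787987 = +0.355410
Attach z-rotation phases: D = e^{-i(-1)(1.9555)}·(+0.355410)·e^{-i(-2)(0.3235)} = -0.305004+0.182452i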